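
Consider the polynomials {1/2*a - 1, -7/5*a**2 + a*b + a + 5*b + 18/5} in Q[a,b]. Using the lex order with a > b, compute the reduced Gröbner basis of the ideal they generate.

f_1 = 1/2*a - 1, LT = a.
f_2 = -7/5*a**2 + a*b + a + 5*b + 18/5, LT = a**2.

S(f_1,f_2): lcm = a**2. S = 5/7*a*b - 9/7*a + 25/7*b + 18/7.
  leading term a*b: subtract (10/7*b)·f_1 from 5/7*a*b - 9/7*a + 25/7*b + 18/7 → -9/7*a + 5*b + 18/7
  leading term a: subtract (-18/7)·f_1 from -9/7*a + 5*b + 18/7 → 5*b
  leading term b: no divisor's leading term divides it; move 5*b to the remainder.
  remainder 5*b ≠ 0; add g_3 = 5*b to the basis.

S(f_1,g_3): leading monomials are coprime, so the S-polynomial reduces to 0 (Buchberger's first criterion).
S(f_2,g_3): leading monomials are coprime, so the S-polynomial reduces to 0 (Buchberger's first criterion).
Every S-polynomial of the final basis reduces to 0, so we have a Gröbner basis.
Inter-reduce: drop elements whose leading term is divisible by another's, tail-reduce, and make monic.

G = {a - 2, b}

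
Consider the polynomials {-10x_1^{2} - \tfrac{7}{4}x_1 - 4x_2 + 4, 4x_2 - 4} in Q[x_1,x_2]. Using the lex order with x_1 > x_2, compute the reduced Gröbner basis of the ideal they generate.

f_1 = -10x_1^{2} - \tfrac{7}{4}x_1 - 4x_2 + 4, LT = x_1^{2}.
f_2 = 4x_2 - 4, LT = x_2.

S(f_1,f_2): leading monomials are coprime, so the S-polynomial reduces to 0 (Buchberger's first criterion).
Every S-polynomial of the final basis reduces to 0, so we have a Gröbner basis.

G = {x_1^{2} + \tfrac{7}{40}x_1, x_2 - 1}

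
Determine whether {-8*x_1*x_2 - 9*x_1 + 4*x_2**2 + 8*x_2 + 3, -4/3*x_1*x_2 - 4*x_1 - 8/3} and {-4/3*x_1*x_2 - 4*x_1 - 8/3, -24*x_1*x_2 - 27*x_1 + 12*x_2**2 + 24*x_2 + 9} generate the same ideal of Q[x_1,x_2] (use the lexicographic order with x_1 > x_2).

Yes, the ideals are equal.

For a fixed monomial order, each ideal has a unique reduced Gröbner basis; comparing bases decides equality.
Buchberger on the first generating set:
f_1 = -8*x_1*x_2 - 9*x_1 + 4*x_2**2 + 8*x_2 + 3, LT = x_1*x_2.
f_2 = -4/3*x_1*x_2 - 4*x_1 - 8/3, LT = x_1*x_2.

S(f_1,f_2): lcm = x_1*x_2. S = -15/8*x_1 - 1/2*x_2**2 - x_2 - 19/8.
  reduce S modulo (f_1, f_2):
  remainder -15/8*x_1 - 1/2*x_2**2 - x_2 - 19/8 ≠ 0; add g_3 = -15/8*x_1 - 1/2*x_2**2 - x_2 - 19/8 to the basis.

S(f_1,g_3): lcm = x_1*x_2. S = 9/8*x_1 - 4/15*x_2**3 - 31/30*x_2**2 - 34/15*x_2 - 3/8.
  reduce S modulo (f_1, f_2, g_3):
  remainder -4/15*x_2**3 - 4/3*x_2**2 - 43/15*x_2 - 9/5 ≠ 0; add g_4 = -4/15*x_2**3 - 4/3*x_2**2 - 43/15*x_2 - 9/5 to the basis.

The other S-polynomials (S(f_2,g_3), S(f_1,g_4), S(f_2,g_4), S(g_3,g_4)) all reduce to 0 modulo the current basis, so we have a Gröbner basis.
Inter-reduce: drop elements whose leading term is divisible by another's, tail-reduce, and make monic.
Reduced Gröbner basis: {x_1 + 4/15*x_2**2 + 8/15*x_2 + 19/15, x_2**3 + 5*x_2**2 + 43/4*x_2 + 27/4}.

Buchberger on the second generating set:
h_1 = -4/3*x_1*x_2 - 4*x_1 - 8/3, LT = x_1*x_2.
h_2 = -24*x_1*x_2 - 27*x_1 + 12*x_2**2 + 24*x_2 + 9, LT = x_1*x_2.

S(h_1,h_2): lcm = x_1*x_2. S = 15/8*x_1 + 1/2*x_2**2 + x_2 + 19/8.
  reduce S modulo (h_1, h_2):
  remainder 15/8*x_1 + 1/2*x_2**2 + x_2 + 19/8 ≠ 0; add k_3 = 15/8*x_1 + 1/2*x_2**2 + x_2 + 19/8 to the basis.

S(h_1,k_3): lcm = x_1*x_2. S = 3*x_1 - 4/15*x_2**3 - 8/15*x_2**2 - 19/15*x_2 + 2.
  reduce S modulo (h_1, h_2, k_3):
  remainder -4/15*x_2**3 - 4/3*x_2**2 - 43/15*x_2 - 9/5 ≠ 0; add k_4 = -4/15*x_2**3 - 4/3*x_2**2 - 43/15*x_2 - 9/5 to the basis.

The other S-polynomials (S(h_2,k_3), S(h_1,k_4), S(h_2,k_4), S(k_3,k_4)) all reduce to 0 modulo the current basis, so we have a Gröbner basis.
Inter-reduce: drop elements whose leading term is divisible by another's, tail-reduce, and make monic.
Reduced Gröbner basis: {x_1 + 4/15*x_2**2 + 8/15*x_2 + 19/15, x_2**3 + 5*x_2**2 + 43/4*x_2 + 27/4}.

The two bases agree; hence the ideals are identical.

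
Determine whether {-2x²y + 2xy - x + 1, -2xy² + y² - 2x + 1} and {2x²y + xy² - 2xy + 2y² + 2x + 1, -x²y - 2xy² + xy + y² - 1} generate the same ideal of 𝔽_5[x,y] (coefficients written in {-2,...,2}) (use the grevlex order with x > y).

Yes, the ideals are equal.

Two ideals are equal iff their reduced Gröbner bases coincide (the reduced basis is unique for a fixed ordering).
Buchberger on the first generating set:
f_1 = -2x²y + 2xy - x + 1, LT = x²y.
f_2 = -2xy² + y² - 2x + 1, LT = xy².

S(f_1,f_2): lcm = x²y². S = 2xy² - x² - 2xy - 2x + 2y.
  leading term xy²: subtract (-1)·f_2 from 2xy² - x² - 2xy - 2x + 2y → -x² - 2xy + y² + x + 2y + 1
  leading term x²: no divisor's leading term divides it; move -x² to the remainder.
  leading term xy: no divisor's leading term divides it; move -2xy to the remainder.
  leading term y²: no divisor's leading term divides it; move y² to the remainder.
  leading term x: no divisor's leading term divides it; move x to the remainder.
  leading term y: no divisor's leading term divides it; move 2y to the remainder.
  leading term 1: no divisor's leading term divides it; move 1 to the remainder.
  remainder -x² - 2xy + y² + x + 2y + 1 ≠ 0; add g_3 = -x² - 2xy + y² + x + 2y + 1 to the basis.

S(f_1,g_3): lcm = x²y. S = -2xy² + y³ + 2y² - 2x + y + 2.
  leading term xy²: subtract (1)·f_2 from -2xy² + y³ + 2y² - 2x + y + 2 → y³ + y² + y + 1
  leading term y³: no divisor's leading term divides it; move y³ to the remainder.
  leading term y²: no divisor's leading term divides it; move y² to the remainder.
  leading term y: no divisor's leading term divides it; move y to the remainder.
  leading term 1: no divisor's leading term divides it; move 1 to the remainder.
  remainder y³ + y² + y + 1 ≠ 0; add g_4 = y³ + y² + y + 1 to the basis.

The other S-polynomials (S(f_2,g_3), S(f_1,g_4), S(f_2,g_4), S(g_3,g_4)) all reduce to 0 modulo the current basis, so we have a Gröbner basis.
Inter-reduce: drop elements whose leading term is divisible by another's, tail-reduce, and make monic.
Reduced Gröbner basis: {xy² + 2y² + x + 2, y³ + y² + y + 1, x² + 2xy - y² - x - 2y - 1}.

Buchberger on the second generating set:
h_1 = 2x²y + xy² - 2xy + 2y² + 2x + 1, LT = x²y.
h_2 = -x²y - 2xy² + xy + y² - 1, LT = x²y.

S(h_1,h_2): lcm = x²y. S = xy² + 2y² + x + 2.
  leading term xy²: no divisor's leading term divides it; move xy² to the remainder.
  leading term y²: no divisor's leading term divides it; move 2y² to the remainder.
  leading term x: no divisor's leading term divides it; move x to the remainder.
  leading term 1: no divisor's leading term divides it; move 2 to the remainder.
  remainder xy² + 2y² + x + 2 ≠ 0; add k_3 = xy² + 2y² + x + 2 to the basis.

S(h_1,k_3): lcm = x²y². S = -2xy³ + 2xy² + y³ - x² + xy - 2x - 2y.
  leading term xy³: subtract (-2y)·k_3 from -2xy³ + 2xy² + y³ - x² + xy - 2x - 2y → 2xy² - x² - 2xy - 2x + 2y
  leading term xy²: subtract (2)·k_3 from 2xy² - x² - 2xy - 2x + 2y → -x² - 2xy + y² + x + 2y + 1
  leading term x²: no divisor's leading term divides it; move -x² to the remainder.
  leading term xy: no divisor's leading term divides it; move -2xy to the remainder.
  leading term y²: no divisor's leading term divides it; move y² to the remainder.
  leading term x: no divisor's leading term divides it; move x to the remainder.
  leading term y: no divisor's leading term divides it; move 2y to the remainder.
  leading term 1: no divisor's leading term divides it; move 1 to the remainder.
  remainder -x² - 2xy + y² + x + 2y + 1 ≠ 0; add k_4 = -x² - 2xy + y² + x + 2y + 1 to the basis.

S(h_1,k_4): lcm = x²y. S = xy² + y³ - 2y² + x + y - 2.
  leading term xy²: subtract (1)·k_3 from xy² + y³ - 2y² + x + y - 2 → y³ + y² + y + 1
  leading term y³: no divisor's leading term divides it; move y³ to the remainder.
  leading term y²: no divisor's leading term divides it; move y² to the remainder.
  leading term y: no divisor's leading term divides it; move y to the remainder.
  leading term 1: no divisor's leading term divides it; move 1 to the remainder.
  remainder y³ + y² + y + 1 ≠ 0; add k_5 = y³ + y² + y + 1 to the basis.

The other S-polynomials (S(h_2,k_3), S(h_2,k_4), S(k_3,k_4), S(h_1,k_5), S(h_2,k_5), S(k_3,k_5), S(k_4,k_5)) all reduce to 0 modulo the current basis, so we have a Gröbner basis.
Inter-reduce: drop elements whose leading term is divisible by another's, tail-reduce, and make monic.
Reduced Gröbner basis: {xy² + 2y² + x + 2, y³ + y² + y + 1, x² + 2xy - y² - x - 2y - 1}.

These coincide, so the ideals are equal.
The same test decides containment: I ⊆ J iff every generator of I reduces to 0 modulo a Gröbner basis of J.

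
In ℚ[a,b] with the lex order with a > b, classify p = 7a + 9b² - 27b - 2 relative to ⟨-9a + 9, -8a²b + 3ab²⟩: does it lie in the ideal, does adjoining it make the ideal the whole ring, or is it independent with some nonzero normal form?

Adjoining 7a + 9b² - 27b - 2 makes the ideal the whole ring: the system is inconsistent.

First compute the reduced Gröbner basis of I by Buchberger's algorithm.
f_1 = -9a + 9, LT = a.
f_2 = -8a²b + 3ab², LT = a²b.

S(f_1,f_2): lcm = a²b. S = ⅜ab² - ab.
  leading term ab²: subtract (-1/24b²)·f_1 from ⅜ab² - ab → -ab + ⅜b²
  leading term ab: subtract (1/9b)·f_1 from -ab + ⅜b² → ⅜b² - b
  leading term b²: no divisor's leading term divides it; move ⅜b² to the remainder.
  leading term b: no divisor's leading term divides it; move -b to the remainder.
  remainder ⅜b² - b ≠ 0; add h_3 = ⅜b² - b to the basis.

S(f_1,h_3): leading monomials are coprime, so the S-polynomial reduces to 0 (Buchberger's first criterion).
S(f_2,h_3): lcm = a²b². S = 8/3a²b - ⅜ab³.
  leading term a²b: subtract (-8/27ab)·f_1 from 8/3a²b - ⅜ab³ → -⅜ab³ + 8/3ab
  leading term ab³: subtract (1/24b³)·f_1 from -⅜ab³ + 8/3ab → 8/3ab - ⅜b³
  leading term ab: subtract (-8/27b)·f_1 from 8/3ab - ⅜b³ → -⅜b³ + 8/3b
  leading term b³: subtract (-b)·h_3 from -⅜b³ + 8/3b → -b² + 8/3b
  leading term b²: subtract (-8/3)·h_3 from -b² + 8/3b → 0
  remainder 0.

Every S-polynomial of the final basis reduces to 0, so we have a Gröbner basis.
Inter-reduce: drop elements whose leading term is divisible by another's, tail-reduce, and make monic.
Reduced Gröbner basis: {a - 1, b² - 8/3b}.
Label its elements g_1 = a - 1, g_2 = b² - 8/3b.

Reduce p = 7a + 9b² - 27b - 2 modulo G:
  leading term a: subtract (7)·g_1 from 7a + 9b² - 27b - 2 → 9b² - 27b + 5
  leading term b²: subtract (9)·g_2 from 9b² - 27b + 5 → -3b + 5
  leading term b: no divisor's leading term divides it; move -3b to the remainder.
  leading term 1: no divisor's leading term divides it; move 5 to the remainder.
  normal form = -3b + 5.
The normal form is nonzero, so p ∉ I. Since p minus its normal form lies in I, I + (p) = I + (r) where r = -3b + 5; decide whether this ideal is the whole ring.
Run Buchberger on G together with r (pairs among the g_i already reduce to 0 since G is a Gröbner basis):
g_1 = a - 1, LT = a.
g_2 = b² - 8/3b, LT = b².
r = -3b + 5, LT = b.

S(g_1,g_2): leading monomials are coprime, so the S-polynomial reduces to 0 (Buchberger's first criterion).
S(g_1,r): leading monomials are coprime, so the S-polynomial reduces to 0 (Buchberger's first criterion).
S(g_2,r): lcm = b². S = -b.
  leading term b: subtract (⅓)·r from -b → -5/3
  leading term 1: no divisor's leading term divides it; move -5/3 to the remainder.
  remainder -5/3 ≠ 0; add m_4 = -5/3 to the basis.

S(g_1,m_4): leading monomials are coprime, so the S-polynomial reduces to 0 (Buchberger's first criterion).
S(g_2,m_4): leading monomials are coprime, so the S-polynomial reduces to 0 (Buchberger's first criterion).
S(r,m_4): leading monomials are coprime, so the S-polynomial reduces to 0 (Buchberger's first criterion).
Every S-polynomial of the final basis reduces to 0, so we have a Gröbner basis.
Inter-reduce: drop elements whose leading term is divisible by another's, tail-reduce, and make monic.
Reduced Gröbner basis: {1}.
The reduced Gröbner basis of I + (p) is {1}: the ideal is the whole ring, so the enlarged system has no common solution — adjoining p is inconsistent.

Ideal membership is decidable via reduction modulo a Gröbner basis.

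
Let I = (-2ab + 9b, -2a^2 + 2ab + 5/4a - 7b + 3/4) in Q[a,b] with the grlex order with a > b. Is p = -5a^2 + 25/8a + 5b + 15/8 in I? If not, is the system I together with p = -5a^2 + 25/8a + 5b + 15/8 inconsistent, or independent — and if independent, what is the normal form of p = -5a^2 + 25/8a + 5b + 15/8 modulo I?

First compute the reduced Gröbner basis of I by Buchberger's algorithm.
f_1 = -2ab + 9b, LT = ab.
f_2 = -2a^2 + 2ab + 5/4a - 7b + 3/4, LT = a^2.

S(f_1,f_2): lcm = a^2b. S = ab^2 - 31/8ab - 7/2b^2 + 3/8b.
  leading term ab^2: subtract (-1/2b)·f_1 from ab^2 - 31/8ab - 7/2b^2 + 3/8b → -31/8ab + b^2 + 3/8b
  leading term ab: subtract (31/16)·f_1 from -31/8ab + b^2 + 3/8b → b^2 - 273/16b
  leading term b^2: no divisor's leading term divides it; move b^2 to the remainder.
  leading term b: no divisor's leading term divides it; move -273/16b to the remainder.
  remainder b^2 - 273/16b ≠ 0; add h_3 = b^2 - 273/16b to the basis.

The other S-polynomials (S(f_1,h_3), S(f_2,h_3)) all reduce to 0 modulo the current basis, so we have a Gröbner basis.
Inter-reduce: drop elements whose leading term is divisible by another's, tail-reduce, and make monic.
Reduced Gröbner basis: {a^2 - 5/8a - b - 3/8, ab - 9/2b, b^2 - 273/16b}.
Label its elements g_1 = a^2 - 5/8a - b - 3/8, g_2 = ab - 9/2b, g_3 = b^2 - 273/16b.

Reduce p = -5a^2 + 25/8a + 5b + 15/8 modulo G:
  leading term a^2: subtract (-5)·g_1 from -5a^2 + 25/8a + 5b + 15/8 → 0
  normal form = 0.
Since the normal form is 0, p ∈ I.

The remainder on division by a Gröbner basis is unique — it is the normal form.

-5a^2 + 25/8a + 5b + 15/8 lies in I (it reduces to 0).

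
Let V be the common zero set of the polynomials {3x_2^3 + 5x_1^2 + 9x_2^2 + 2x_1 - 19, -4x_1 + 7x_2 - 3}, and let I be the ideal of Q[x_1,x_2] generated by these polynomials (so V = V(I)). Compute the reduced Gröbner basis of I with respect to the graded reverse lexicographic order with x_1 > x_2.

G = {x_2^3 + 389/48x_2^2 - 77/24x_2 - 283/48, x_1 - 7/4x_2 + 3/4}

f_1 = 3x_2^3 + 5x_1^2 + 9x_2^2 + 2x_1 - 19, LT = x_2^3.
f_2 = -4x_1 + 7x_2 - 3, LT = x_1.

The S-polynomials (S(f_1,f_2)) all reduce to 0 modulo the current basis, so we have a Gröbner basis.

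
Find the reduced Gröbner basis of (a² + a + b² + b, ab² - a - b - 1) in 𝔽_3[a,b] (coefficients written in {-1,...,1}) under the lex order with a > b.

f_1 = a² + a + b² + b, LT = a².
f_2 = ab² - a - b - 1, LT = ab².

S(f_1,f_2): lcm = a²b². S = a² + ab² + ab + a + b⁴ + b³.
  leading term a²: subtract (1)·f_1 from a² + ab² + ab + a + b⁴ + b³ → ab² + ab + b⁴ + b³ - b² - b
  leading term ab²: subtract (1)·f_2 from ab² + ab + b⁴ + b³ - b² - b → ab + a + b⁴ + b³ - b² + 1
  leading term ab: no divisor's leading term divides it; move ab to the remainder.
  leading term a: no divisor's leading term divides it; move a to the remainder.
  leading term b⁴: no divisor's leading term divides it; move b⁴ to the remainder.
  leading term b³: no divisor's leading term divides it; move b³ to the remainder.
  leading term b²: no divisor's leading term divides it; move -b² to the remainder.
  leading term 1: no divisor's leading term divides it; move 1 to the remainder.
  remainder ab + a + b⁴ + b³ - b² + 1 ≠ 0; add g_3 = ab + a + b⁴ + b³ - b² + 1 to the basis.

S(f_1,g_3): lcm = a²b. S = -a² - ab⁴ - ab³ + ab² + ab - a + b³ + b².
  leading term a²: subtract (-1)·f_1 from -a² - ab⁴ - ab³ + ab² + ab - a + b³ + b² → -ab⁴ - ab³ + ab² + ab + b³ - b² + b
  leading term ab⁴: subtract (-b²)·f_2 from -ab⁴ - ab³ + ab² + ab + b³ - b² + b → -ab³ + ab + b² + b
  leading term ab³: subtract (-b)·f_2 from -ab³ + ab + b² + b → 0
  remainder 0.

S(f_2,g_3): lcm = ab². S = -ab - a - b⁵ - b⁴ + b³ + b - 1.
  leading term ab: subtract (-1)·g_3 from -ab - a - b⁵ - b⁴ + b³ + b - 1 → -b⁵ - b³ - b² + b
  leading term b⁵: no divisor's leading term divides it; move -b⁵ to the remainder.
  leading term b³: no divisor's leading term divides it; move -b³ to the remainder.
  leading term b²: no divisor's leading term divides it; move -b² to the remainder.
  leading term b: no divisor's leading term divides it; move b to the remainder.
  remainder -b⁵ - b³ - b² + b ≠ 0; add g_4 = -b⁵ - b³ - b² + b to the basis.

S(f_1,g_4): leading monomials are coprime, so the S-polynomial reduces to 0 (Buchberger's first criterion).
S(f_2,g_4): lcm = ab⁵. S = ab³ - ab² + ab - b⁴ - b³.
  leading term ab³: subtract (b)·f_2 from ab³ - ab² + ab - b⁴ - b³ → -ab² - ab - b⁴ - b³ + b² + b
  leading term ab²: subtract (-1)·f_2 from -ab² - ab - b⁴ - b³ + b² + b → -ab - a - b⁴ - b³ + b² - 1
  leading term ab: subtract (-1)·g_3 from -ab - a - b⁴ - b³ + b² - 1 → 0
  remainder 0.

S(g_3,g_4): lcm = ab⁵. S = ab⁴ - ab³ - ab² + ab + b⁸ + b⁷ - b⁶ + b⁴.
  leading term ab⁴: subtract (b²)·f_2 from ab⁴ - ab³ - ab² + ab + b⁸ + b⁷ - b⁶ + b⁴ → -ab³ + ab + b⁸ + b⁷ - b⁶ + b⁴ + b³ + b²
  leading term ab³: subtract (-b)·f_2 from -ab³ + ab + b⁸ + b⁷ - b⁶ + b⁴ + b³ + b² → b⁸ + b⁷ - b⁶ + b⁴ + b³ - b
  leading term b⁸: subtract (-b³)·g_4 from b⁸ + b⁷ - b⁶ + b⁴ + b³ - b → b⁷ + b⁶ - b⁵ - b⁴ + b³ - b
  leading term b⁷: subtract (-b²)·g_4 from b⁷ + b⁶ - b⁵ - b⁴ + b³ - b → b⁶ + b⁵ + b⁴ - b³ - b
  leading term b⁶: subtract (-b)·g_4 from b⁶ + b⁵ + b⁴ - b³ - b → b⁵ + b³ + b² - b
  leading term b⁵: subtract (-1)·g_4 from b⁵ + b³ + b² - b → 0
  remainder 0.

Every S-polynomial of the final basis reduces to 0, so we have a Gröbner basis.
Inter-reduce: drop elements whose leading term is divisible by another's, tail-reduce, and make monic.

G = {a² + a + b² + b, ab + a + b⁴ + b³ - b² + 1, b⁵ + b³ + b² - b}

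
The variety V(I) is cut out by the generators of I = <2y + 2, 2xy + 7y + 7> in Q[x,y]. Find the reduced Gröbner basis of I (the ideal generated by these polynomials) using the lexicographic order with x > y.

f_1 = 2y + 2, LT = y.
f_2 = 2xy + 7y + 7, LT = xy.

S(f_1,f_2): lcm = xy. S = x - 7/2y - 7/2.
  leading term x: no divisor's leading term divides it; move x to the remainder.
  leading term y: subtract (-7/4)·f_1 from -7/2y - 7/2 → 0
  remainder x ≠ 0; add g_3 = x to the basis.

The other S-polynomials (S(f_1,g_3), S(f_2,g_3)) all reduce to 0 modulo the current basis, so we have a Gröbner basis.
Inter-reduce: drop elements whose leading term is divisible by another's, tail-reduce, and make monic.

G = {x, y + 1}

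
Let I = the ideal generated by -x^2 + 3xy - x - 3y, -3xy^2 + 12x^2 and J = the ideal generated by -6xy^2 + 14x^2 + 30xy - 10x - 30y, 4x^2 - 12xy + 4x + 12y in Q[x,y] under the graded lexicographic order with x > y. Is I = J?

For a fixed monomial order, each ideal has a unique reduced Gröbner basis; comparing bases decides equality.
Buchberger on the first generating set:
f_1 = -x^2 + 3xy - x - 3y, LT = x^2.
f_2 = -3xy^2 + 12x^2, LT = xy^2.

S(f_1,f_2): lcm = x^2y^2. S = -3xy^3 + 4x^3 + xy^2 + 3y^3.
  leading term xy^3: subtract (y)·f_2 from -3xy^3 + 4x^3 + xy^2 + 3y^3 → 4x^3 - 12x^2y + xy^2 + 3y^3
  leading term x^3: subtract (-4x)·f_1 from 4x^3 - 12x^2y + xy^2 + 3y^3 → xy^2 + 3y^3 - 4x^2 - 12xy
  leading term xy^2: subtract (-1/3)·f_2 from xy^2 + 3y^3 - 4x^2 - 12xy → 3y^3 - 12xy
  leading term y^3: no divisor's leading term divides it; move 3y^3 to the remainder.
  leading term xy: no divisor's leading term divides it; move -12xy to the remainder.
  remainder 3y^3 - 12xy ≠ 0; add g_3 = 3y^3 - 12xy to the basis.

The other S-polynomials (S(f_1,g_3), S(f_2,g_3)) all reduce to 0 modulo the current basis, so we have a Gröbner basis.
Inter-reduce: drop elements whose leading term is divisible by another's, tail-reduce, and make monic.
Reduced Gröbner basis: {xy^2 - 12xy + 4x + 12y, y^3 - 4xy, x^2 - 3xy + x + 3y}.

Buchberger on the second generating set:
h_1 = -6xy^2 + 14x^2 + 30xy - 10x - 30y, LT = xy^2.
h_2 = 4x^2 - 12xy + 4x + 12y, LT = x^2.

S(h_1,h_2): lcm = x^2y^2. S = 3xy^3 - 7/3x^3 - 5x^2y - xy^2 - 3y^3 + 5/3x^2 + 5xy.
  leading term xy^3: subtract (-1/2y)·h_1 from 3xy^3 - 7/3x^3 - 5x^2y - xy^2 - 3y^3 + 5/3x^2 + 5xy → -7/3x^3 + 2x^2y + 14xy^2 - 3y^3 + 5/3x^2 - 15y^2
  leading term x^3: subtract (-7/12x)·h_2 from -7/3x^3 + 2x^2y + 14xy^2 - 3y^3 + 5/3x^2 - 15y^2 → -5x^2y + 14xy^2 - 3y^3 + 4x^2 + 7xy - 15y^2
  leading term x^2y: subtract (-5/4y)·h_2 from -5x^2y + 14xy^2 - 3y^3 + 4x^2 + 7xy - 15y^2 → -xy^2 - 3y^3 + 4x^2 + 12xy
  leading term xy^2: subtract (1/6)·h_1 from -xy^2 - 3y^3 + 4x^2 + 12xy → -3y^3 + 5/3x^2 + 7xy + 5/3x + 5y
  leading term y^3: no divisor's leading term divides it; move -3y^3 to the remainder.
  leading term x^2: subtract (5/12)·h_2 from 5/3x^2 + 7xy + 5/3x + 5y → 12xy
  leading term xy: no divisor's leading term divides it; move 12xy to the remainder.
  remainder -3y^3 + 12xy ≠ 0; add k_3 = -3y^3 + 12xy to the basis.

The other S-polynomials (S(h_1,k_3), S(h_2,k_3)) all reduce to 0 modulo the current basis, so we have a Gröbner basis.
Inter-reduce: drop elements whose leading term is divisible by another's, tail-reduce, and make monic.
Reduced Gröbner basis: {xy^2 - 12xy + 4x + 12y, y^3 - 4xy, x^2 - 3xy + x + 3y}.

Same reduced basis, so the two generating sets span the same ideal.

Yes, the ideals are equal.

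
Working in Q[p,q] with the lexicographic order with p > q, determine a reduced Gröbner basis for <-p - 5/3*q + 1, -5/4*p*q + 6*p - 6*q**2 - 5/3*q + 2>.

The reduced Gröbner basis is the canonical form of the ideal for this ordering.

f_1 = -p - 5/3*q + 1, LT = p.
f_2 = -5/4*p*q + 6*p - 6*q**2 - 5/3*q + 2, LT = p*q.

S(f_1,f_2): lcm = p*q. S = 24/5*p - 47/15*q**2 - 7/3*q + 8/5.
  reduce S modulo (f_1, f_2):
  remainder -47/15*q**2 - 31/3*q + 32/5 ≠ 0; add g_3 = -47/15*q**2 - 31/3*q + 32/5 to the basis.

The other S-polynomials (S(f_1,g_3), S(f_2,g_3)) all reduce to 0 modulo the current basis, so we have a Gröbner basis.
Inter-reduce: drop elements whose leading term is divisible by another's, tail-reduce, and make monic.

G = {p + 5/3*q - 1, q**2 + 155/47*q - 96/47}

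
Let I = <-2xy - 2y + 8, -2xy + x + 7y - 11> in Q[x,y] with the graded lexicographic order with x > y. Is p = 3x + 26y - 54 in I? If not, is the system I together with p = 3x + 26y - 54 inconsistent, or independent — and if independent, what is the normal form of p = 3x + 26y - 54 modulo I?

Adjoining 3x + 26y - 54 makes the ideal the whole ring: the system is inconsistent.

First compute the reduced Gröbner basis of I by Buchberger's algorithm.
f_1 = -2xy - 2y + 8, LT = xy.
f_2 = -2xy + x + 7y - 11, LT = xy.

S(f_1,f_2): lcm = xy. S = 1/2x + 9/2y - 19/2.
  leading term x: no divisor's leading term divides it; move 1/2x to the remainder.
  leading term y: no divisor's leading term divides it; move 9/2y to the remainder.
  leading term 1: no divisor's leading term divides it; move -19/2 to the remainder.
  remainder 1/2x + 9/2y - 19/2 ≠ 0; add h_3 = 1/2x + 9/2y - 19/2 to the basis.

S(f_1,h_3): lcm = xy. S = -9y^2 + 20y - 4.
  leading term y^2: no divisor's leading term divides it; move -9y^2 to the remainder.
  leading term y: no divisor's leading term divides it; move 20y to the remainder.
  leading term 1: no divisor's leading term divides it; move -4 to the remainder.
  remainder -9y^2 + 20y - 4 ≠ 0; add h_4 = -9y^2 + 20y - 4 to the basis.

The other S-polynomials (S(f_2,h_3), S(f_1,h_4), S(f_2,h_4), S(h_3,h_4)) all reduce to 0 modulo the current basis, so we have a Gröbner basis.
Inter-reduce: drop elements whose leading term is divisible by another's, tail-reduce, and make monic.
Reduced Gröbner basis: {y^2 - 20/9y + 4/9, x + 9y - 19}.
Label its elements g_1 = y^2 - 20/9y + 4/9, g_2 = x + 9y - 19.

Reduce p = 3x + 26y - 54 modulo G:
  leading term x: subtract (3)·g_2 from 3x + 26y - 54 → -y + 3
  leading term y: no divisor's leading term divides it; move -y to the remainder.
  leading term 1: no divisor's leading term divides it; move 3 to the remainder.
  normal form = -y + 3.
The normal form is nonzero, so p ∉ I. Since p minus its normal form lies in I, I + (p) = I + (r) where r = -y + 3; decide whether this ideal is the whole ring.
Run Buchberger on G together with r (pairs among the g_i already reduce to 0 since G is a Gröbner basis):
g_1 = y^2 - 20/9y + 4/9, LT = y^2.
g_2 = x + 9y - 19, LT = x.
r = -y + 3, LT = y.

S(g_1,r): lcm = y^2. S = 7/9y + 4/9.
  leading term y: subtract (-7/9)·r from 7/9y + 4/9 → 25/9
  leading term 1: no divisor's leading term divides it; move 25/9 to the remainder.
  remainder 25/9 ≠ 0; add m_4 = 25/9 to the basis.

The other S-polynomials (S(g_1,g_2), S(g_2,r), S(g_1,m_4), S(g_2,m_4), S(r,m_4)) all reduce to 0 modulo the current basis, so we have a Gröbner basis.
Inter-reduce: drop elements whose leading term is divisible by another's, tail-reduce, and make monic.
Reduced Gröbner basis: {1}.
The reduced Gröbner basis of I + (p) is {1}: the ideal is the whole ring, so the enlarged system has no common solution — adjoining p is inconsistent.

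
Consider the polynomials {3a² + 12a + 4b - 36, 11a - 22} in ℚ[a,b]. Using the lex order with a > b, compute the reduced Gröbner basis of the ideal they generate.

f_1 = 3a² + 12a + 4b - 36, LT = a².
f_2 = 11a - 22, LT = a.

S(f_1,f_2): lcm = a². S = 6a + 4/3b - 12.
  leading term a: subtract (6/11)·f_2 from 6a + 4/3b - 12 → 4/3b
  leading term b: no divisor's leading term divides it; move 4/3b to the remainder.
  remainder 4/3b ≠ 0; add g_3 = 4/3b to the basis.

The other S-polynomials (S(f_1,g_3), S(f_2,g_3)) all reduce to 0 modulo the current basis, so we have a Gröbner basis.
Inter-reduce: drop elements whose leading term is divisible by another's, tail-reduce, and make monic.

G = {a - 2, b}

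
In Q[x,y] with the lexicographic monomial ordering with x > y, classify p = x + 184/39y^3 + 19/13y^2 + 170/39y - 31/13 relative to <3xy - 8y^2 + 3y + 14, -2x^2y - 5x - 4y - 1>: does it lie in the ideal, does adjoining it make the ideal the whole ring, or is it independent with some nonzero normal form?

Adjoining x + 184/39y^3 + 19/13y^2 + 170/39y - 31/13 makes the ideal the whole ring: the system is inconsistent.

First compute the reduced Gröbner basis of I by Buchberger's algorithm.
f_1 = 3xy - 8y^2 + 3y + 14, LT = xy.
f_2 = -2x^2y - 5x - 4y - 1, LT = x^2y.

S(f_1,f_2): lcm = x^2y. S = -8/3xy^2 + xy + 13/6x - 2y - 1/2.
  reduce S modulo (f_1, f_2):
  remainder 13/6x - 64/9y^3 + 16/3y^2 + 85/9y - 31/6 ≠ 0; add h_3 = 13/6x - 64/9y^3 + 16/3y^2 + 85/9y - 31/6 to the basis.

S(f_1,h_3): lcm = xy. S = 128/39y^4 - 32/13y^3 - 274/39y^2 + 44/13y + 14/3.
  reduce S modulo (f_1, f_2, h_3):
  remainder 128/39y^4 - 32/13y^3 - 274/39y^2 + 44/13y + 14/3 ≠ 0; add h_4 = 128/39y^4 - 32/13y^3 - 274/39y^2 + 44/13y + 14/3 to the basis.

The other S-polynomials (S(f_2,h_3), S(f_1,h_4), S(f_2,h_4), S(h_3,h_4)) all reduce to 0 modulo the current basis, so we have a Gröbner basis.
Inter-reduce: drop elements whose leading term is divisible by another's, tail-reduce, and make monic.
Reduced Gröbner basis: {x - 128/39y^3 + 32/13y^2 + 170/39y - 31/13, y^4 - 3/4y^3 - 137/64y^2 + 33/32y + 91/64}.
Label its elements g_1 = x - 128/39y^3 + 32/13y^2 + 170/39y - 31/13, g_2 = y^4 - 3/4y^3 - 137/64y^2 + 33/32y + 91/64.

Reduce p = x + 184/39y^3 + 19/13y^2 + 170/39y - 31/13 modulo G:
  leading term x: subtract (1)·g_1 from x + 184/39y^3 + 19/13y^2 + 170/39y - 31/13 → 8y^3 - y^2
  leading term y^3: no divisor's leading term divides it; move 8y^3 to the remainder.
  leading term y^2: no divisor's leading term divides it; move -y^2 to the remainder.
  normal form = 8y^3 - y^2.
The normal form is nonzero, so p ∉ I. Since p minus its normal form lies in I, I + (p) = I + (r) where r = 8y^3 - y^2; decide whether this ideal is the whole ring.
Run Buchberger on G together with r (pairs among the g_i already reduce to 0 since G is a Gröbner basis):
g_1 = x - 128/39y^3 + 32/13y^2 + 170/39y - 31/13, LT = x.
g_2 = y^4 - 3/4y^3 - 137/64y^2 + 33/32y + 91/64, LT = y^4.
r = 8y^3 - y^2, LT = y^3.

S(g_2,r): lcm = y^4. S = -5/8y^3 - 137/64y^2 + 33/32y + 91/64.
  reduce S modulo (g_1, g_2, r):
  remainder -71/32y^2 + 33/32y + 91/64 ≠ 0; add m_4 = -71/32y^2 + 33/32y + 91/64 to the basis.

S(g_2,m_4): lcm = y^4. S = -81/284y^3 - 6815/4544y^2 + 33/32y + 91/64.
  reduce S modulo (g_1, g_2, r, m_4):
  remainder 102465/322624y + 282555/645248 ≠ 0; add m_5 = 102465/322624y + 282555/645248 to the basis.

S(r,m_4): lcm = y^3. S = 193/568y^2 + 91/142y.
  reduce S modulo (g_1, g_2, r, m_4, m_5):
  remainder -8281/9372 ≠ 0; add m_6 = -8281/9372 to the basis.

The other S-polynomials (S(g_1,g_2), S(g_1,r), S(g_1,m_4), S(g_1,m_5), S(g_2,m_5), S(r,m_5), S(m_4,m_5), S(g_1,m_6), S(g_2,m_6), S(r,m_6), S(m_4,m_6), S(m_5,m_6)) all reduce to 0 modulo the current basis, so we have a Gröbner basis.
Inter-reduce: drop elements whose leading term is divisible by another's, tail-reduce, and make monic.
Reduced Gröbner basis: {1}.
The reduced Gröbner basis of I + (p) is {1}: the ideal is the whole ring, so the enlarged system has no common solution — adjoining p is inconsistent.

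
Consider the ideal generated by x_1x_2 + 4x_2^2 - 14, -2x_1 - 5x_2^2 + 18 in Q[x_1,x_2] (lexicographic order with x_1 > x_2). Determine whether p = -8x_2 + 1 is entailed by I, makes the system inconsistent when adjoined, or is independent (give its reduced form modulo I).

Adjoining -8x_2 + 1 makes the ideal the whole ring: the system is inconsistent.

First compute the reduced Gröbner basis of I by Buchberger's algorithm.
f_1 = x_1x_2 + 4x_2^2 - 14, LT = x_1x_2.
f_2 = -2x_1 - 5x_2^2 + 18, LT = x_1.

S(f_1,f_2): lcm = x_1x_2. S = -5/2x_2^3 + 4x_2^2 + 9x_2 - 14.
  reduce S modulo (f_1, f_2):
  remainder -5/2x_2^3 + 4x_2^2 + 9x_2 - 14 ≠ 0; add h_3 = -5/2x_2^3 + 4x_2^2 + 9x_2 - 14 to the basis.

The other S-polynomials (S(f_1,h_3), S(f_2,h_3)) all reduce to 0 modulo the current basis, so we have a Gröbner basis.
Inter-reduce: drop elements whose leading term is divisible by another's, tail-reduce, and make monic.
Reduced Gröbner basis: {x_1 + 5/2x_2^2 - 9, x_2^3 - 8/5x_2^2 - 18/5x_2 + 28/5}.
Label its elements g_1 = x_1 + 5/2x_2^2 - 9, g_2 = x_2^3 - 8/5x_2^2 - 18/5x_2 + 28/5.

Reduce p = -8x_2 + 1 modulo G:
  leading term x_2: no divisor's leading term divides it; move -8x_2 to the remainder.
  leading term 1: no divisor's leading term divides it; move 1 to the remainder.
  normal form = -8x_2 + 1.
The normal form is nonzero, so p ∉ I. Since p minus its normal form lies in I, I + (p) = I + (r) where r = -8x_2 + 1; decide whether this ideal is the whole ring.
Run Buchberger on G together with r (pairs among the g_i already reduce to 0 since G is a Gröbner basis):
g_1 = x_1 + 5/2x_2^2 - 9, LT = x_1.
g_2 = x_2^3 - 8/5x_2^2 - 18/5x_2 + 28/5, LT = x_2^3.
r = -8x_2 + 1, LT = x_2.

S(g_2,r): lcm = x_2^3. S = -59/40x_2^2 - 18/5x_2 + 28/5.
  reduce S modulo (g_1, g_2, r):
  remainder 2625/512 ≠ 0; add m_4 = 2625/512 to the basis.

The other S-polynomials (S(g_1,g_2), S(g_1,r), S(g_1,m_4), S(g_2,m_4), S(r,m_4)) all reduce to 0 modulo the current basis, so we have a Gröbner basis.
Inter-reduce: drop elements whose leading term is divisible by another's, tail-reduce, and make monic.
Reduced Gröbner basis: {1}.
The reduced Gröbner basis of I + (p) is {1}: the ideal is the whole ring, so the enlarged system has no common solution — adjoining p is inconsistent.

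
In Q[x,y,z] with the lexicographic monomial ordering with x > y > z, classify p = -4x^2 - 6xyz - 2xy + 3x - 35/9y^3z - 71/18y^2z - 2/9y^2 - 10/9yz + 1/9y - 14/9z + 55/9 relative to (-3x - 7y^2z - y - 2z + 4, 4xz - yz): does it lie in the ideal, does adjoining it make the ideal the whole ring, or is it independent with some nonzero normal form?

Adjoining -4x^2 - 6xyz - 2xy + 3x - 35/9y^3z - 71/18y^2z - 2/9y^2 - 10/9yz + 1/9y - 14/9z + 55/9 makes the ideal the whole ring: the system is inconsistent.

First compute the reduced Gröbner basis of I by Buchberger's algorithm.
f_1 = -3x - 7y^2z - y - 2z + 4, LT = x.
f_2 = 4xz - yz, LT = xz.

S(f_1,f_2): lcm = xz. S = 7/3y^2z^2 + 7/12yz + 2/3z^2 - 4/3z.
  reduce S modulo (f_1, f_2):
  remainder 7/3y^2z^2 + 7/12yz + 2/3z^2 - 4/3z ≠ 0; add h_3 = 7/3y^2z^2 + 7/12yz + 2/3z^2 - 4/3z to the basis.

The other S-polynomials (S(f_1,h_3), S(f_2,h_3)) all reduce to 0 modulo the current basis, so we have a Gröbner basis.
Inter-reduce: drop elements whose leading term is divisible by another's, tail-reduce, and make monic.
Reduced Gröbner basis: {x + 7/3y^2z + 1/3y + 2/3z - 4/3, y^2z^2 + 1/4yz + 2/7z^2 - 4/7z}.
Label its elements g_1 = x + 7/3y^2z + 1/3y + 2/3z - 4/3, g_2 = y^2z^2 + 1/4yz + 2/7z^2 - 4/7z.

Reduce p = -4x^2 - 6xyz - 2xy + 3x - 35/9y^3z - 71/18y^2z - 2/9y^2 - 10/9yz + 1/9y - 14/9z + 55/9 modulo G:
  leading term x^2: subtract (-4x)·g_1 from -4x^2 - 6xyz - 2xy + 3x - 35/9y^3z - 71/18y^2z - 2/9y^2 - 10/9yz + 1/9y - 14/9z + 55/9 → 28/3xy^2z - 6xyz - 2/3xy + 8/3xz - 7/3x - 35/9y^3z - 71/18y^2z - 2/9y^2 - 10/9yz + 1/9y - 14/9z + 55/9
  leading term xy^2z: subtract (28/3y^2z)·g_1 from 28/3xy^2z - 6xyz - 2/3xy + 8/3xz - 7/3x - 35/9y^3z - 71/18y^2z - 2/9y^2 - 10/9yz + 1/9y - 14/9z + 55/9 → -6xyz - 2/3xy + 8/3xz - 7/3x - 196/9y^4z^2 - 7y^3z - 56/9y^2z^2 + 17/2y^2z - 2/9y^2 - 10/9yz + 1/9y - 14/9z + 55/9
  leading term xyz: subtract (-6yz)·g_1 from -6xyz - 2/3xy + 8/3xz - 7/3x - 196/9y^4z^2 - 7y^3z - 56/9y^2z^2 + 17/2y^2z - 2/9y^2 - 10/9yz + 1/9y - 14/9z + 55/9 → -2/3xy + 8/3xz - 7/3x - 196/9y^4z^2 + 14y^3z^2 - 7y^3z - 56/9y^2z^2 + 21/2y^2z - 2/9y^2 + 4yz^2 - 82/9yz + 1/9y - 14/9z + 55/9
  leading term xy: subtract (-2/3y)·g_1 from -2/3xy + 8/3xz - 7/3x - 196/9y^4z^2 + 14y^3z^2 - 7y^3z - 56/9y^2z^2 + 21/2y^2z - 2/9y^2 + 4yz^2 - 82/9yz + 1/9y - 14/9z + 55/9 → 8/3xz - 7/3x - 196/9y^4z^2 + 14y^3z^2 - 49/9y^3z - 56/9y^2z^2 + 21/2y^2z + 4yz^2 - 26/3yz - 7/9y - 14/9z + 55/9
  leading term xz: subtract (8/3z)·g_1 from 8/3xz - 7/3x - 196/9y^4z^2 + 14y^3z^2 - 49/9y^3z - 56/9y^2z^2 + 21/2y^2z + 4yz^2 - 26/3yz - 7/9y - 14/9z + 55/9 → -7/3x - 196/9y^4z^2 + 14y^3z^2 - 49/9y^3z - 112/9y^2z^2 + 21/2y^2z + 4yz^2 - 86/9yz - 7/9y - 16/9z^2 + 2z + 55/9
  leading term x: subtract (-7/3)·g_1 from -7/3x - 196/9y^4z^2 + 14y^3z^2 - 49/9y^3z - 112/9y^2z^2 + 21/2y^2z + 4yz^2 - 86/9yz - 7/9y - 16/9z^2 + 2z + 55/9 → -196/9y^4z^2 + 14y^3z^2 - 49/9y^3z - 112/9y^2z^2 + 287/18y^2z + 4yz^2 - 86/9yz - 16/9z^2 + 32/9z + 3
  leading term y^4z^2: subtract (-196/9y^2)·g_2 from -196/9y^4z^2 + 14y^3z^2 - 49/9y^3z - 112/9y^2z^2 + 287/18y^2z + 4yz^2 - 86/9yz - 16/9z^2 + 32/9z + 3 → 14y^3z^2 - 56/9y^2z^2 + 7/2y^2z + 4yz^2 - 86/9yz - 16/9z^2 + 32/9z + 3
  leading term y^3z^2: subtract (14y)·g_2 from 14y^3z^2 - 56/9y^2z^2 + 7/2y^2z + 4yz^2 - 86/9yz - 16/9z^2 + 32/9z + 3 → -56/9y^2z^2 - 14/9yz - 16/9z^2 + 32/9z + 3
  leading term y^2z^2: subtract (-56/9)·g_2 from -56/9y^2z^2 - 14/9yz - 16/9z^2 + 32/9z + 3 → 3
  leading term 1: no divisor's leading term divides it; move 3 to the remainder.
  normal form = 3.
The normal form is nonzero, so p ∉ I. Since p minus its normal form lies in I, I + (p) = I + (r) where r = 3; decide whether this ideal is the whole ring.
Here r = 3 is a nonzero constant, hence a unit: 1 ∈ I + (p), the Gröbner basis of I + (p) is {1}, and the enlarged system has no common solution — adjoining p is inconsistent.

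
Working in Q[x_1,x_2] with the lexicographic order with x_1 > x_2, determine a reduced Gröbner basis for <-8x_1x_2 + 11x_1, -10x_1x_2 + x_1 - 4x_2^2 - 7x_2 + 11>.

G = {x_1 + 16/51x_2^2 + 28/51x_2 - 44/51, x_2^3 + 3/8x_2^2 - 165/32x_2 + 121/32}

Buchberger's algorithm terminates because the ascending chain of leading-term ideals stabilizes.

f_1 = -8x_1x_2 + 11x_1, LT = x_1x_2.
f_2 = -10x_1x_2 + x_1 - 4x_2^2 - 7x_2 + 11, LT = x_1x_2.

S(f_1,f_2): lcm = x_1x_2. S = -51/40x_1 - 2/5x_2^2 - 7/10x_2 + 11/10.
  leading term x_1: no divisor's leading term divides it; move -51/40x_1 to the remainder.
  leading term x_2^2: no divisor's leading term divides it; move -2/5x_2^2 to the remainder.
  leading term x_2: no divisor's leading term divides it; move -7/10x_2 to the remainder.
  leading term 1: no divisor's leading term divides it; move 11/10 to the remainder.
  remainder -51/40x_1 - 2/5x_2^2 - 7/10x_2 + 11/10 ≠ 0; add g_3 = -51/40x_1 - 2/5x_2^2 - 7/10x_2 + 11/10 to the basis.

S(f_1,g_3): lcm = x_1x_2. S = -11/8x_1 - 16/51x_2^3 - 28/51x_2^2 + 44/51x_2.
  leading term x_1: subtract (55/51)·g_3 from -11/8x_1 - 16/51x_2^3 - 28/51x_2^2 + 44/51x_2 → -16/51x_2^3 - 2/17x_2^2 + 55/34x_2 - 121/102
  leading term x_2^3: no divisor's leading term divides it; move -16/51x_2^3 to the remainder.
  leading term x_2^2: no divisor's leading term divides it; move -2/17x_2^2 to the remainder.
  leading term x_2: no divisor's leading term divides it; move 55/34x_2 to the remainder.
  leading term 1: no divisor's leading term divides it; move -121/102 to the remainder.
  remainder -16/51x_2^3 - 2/17x_2^2 + 55/34x_2 - 121/102 ≠ 0; add g_4 = -16/51x_2^3 - 2/17x_2^2 + 55/34x_2 - 121/102 to the basis.

S(f_2,g_3): lcm = x_1x_2. S = -1/10x_1 - 16/51x_2^3 - 38/255x_2^2 + 797/510x_2 - 11/10.
  leading term x_1: subtract (4/51)·g_3 from -1/10x_1 - 16/51x_2^3 - 38/255x_2^2 + 797/510x_2 - 11/10 → -16/51x_2^3 - 2/17x_2^2 + 55/34x_2 - 121/102
  leading term x_2^3: subtract (1)·g_4 from -16/51x_2^3 - 2/17x_2^2 + 55/34x_2 - 121/102 → 0
  remainder 0.

S(f_1,g_4): lcm = x_1x_2^3. S = -7/4x_1x_2^2 + 165/32x_1x_2 - 121/32x_1.
  leading term x_1x_2^2: subtract (7/32x_2)·f_1 from -7/4x_1x_2^2 + 165/32x_1x_2 - 121/32x_1 → 11/4x_1x_2 - 121/32x_1
  leading term x_1x_2: subtract (-11/32)·f_1 from 11/4x_1x_2 - 121/32x_1 → 0
  remainder 0.

S(f_2,g_4): lcm = x_1x_2^3. S = -19/40x_1x_2^2 + 165/32x_1x_2 - 121/32x_1 + 2/5x_2^4 + 7/10x_2^3 - 11/10x_2^2.
  leading term x_1x_2^2: subtract (19/320x_2)·f_1 from -19/40x_1x_2^2 + 165/32x_1x_2 - 121/32x_1 + 2/5x_2^4 + 7/10x_2^3 - 11/10x_2^2 → 1441/320x_1x_2 - 121/32x_1 + 2/5x_2^4 + 7/10x_2^3 - 11/10x_2^2
  leading term x_1x_2: subtract (-1441/2560)·f_1 from 1441/320x_1x_2 - 121/32x_1 + 2/5x_2^4 + 7/10x_2^3 - 11/10x_2^2 → 6171/2560x_1 + 2/5x_2^4 + 7/10x_2^3 - 11/10x_2^2
  leading term x_1: subtract (-121/64)·g_3 from 6171/2560x_1 + 2/5x_2^4 + 7/10x_2^3 - 11/10x_2^2 → 2/5x_2^4 + 7/10x_2^3 - 297/160x_2^2 - 847/640x_2 + 1331/640
  leading term x_2^4: subtract (-51/40x_2)·g_4 from 2/5x_2^4 + 7/10x_2^3 - 297/160x_2^2 - 847/640x_2 + 1331/640 → 11/20x_2^3 + 33/160x_2^2 - 363/128x_2 + 1331/640
  leading term x_2^3: subtract (-561/320)·g_4 from 11/20x_2^3 + 33/160x_2^2 - 363/128x_2 + 1331/640 → 0
  remainder 0.

S(g_3,g_4): leading monomials are coprime, so the S-polynomial reduces to 0 (Buchberger's first criterion).
Every S-polynomial of the final basis reduces to 0, so we have a Gröbner basis.
Inter-reduce: drop elements whose leading term is divisible by another's, tail-reduce, and make monic.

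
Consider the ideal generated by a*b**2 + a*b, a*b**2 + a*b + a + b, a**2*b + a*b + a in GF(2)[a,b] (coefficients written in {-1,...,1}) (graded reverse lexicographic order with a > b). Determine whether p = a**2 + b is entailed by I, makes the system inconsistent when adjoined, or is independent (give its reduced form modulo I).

First compute the reduced Gröbner basis of I by Buchberger's algorithm.
f_1 = a*b**2 + a*b, LT = a*b**2.
f_2 = a*b**2 + a*b + a + b, LT = a*b**2.
f_3 = a**2*b + a*b + a, LT = a**2*b.

S(f_1,f_2): lcm = a*b**2. S = a + b.
  leading term a: no divisor's leading term divides it; move a to the remainder.
  leading term b: no divisor's leading term divides it; move b to the remainder.
  remainder a + b ≠ 0; add h_4 = a + b to the basis.

S(f_1,f_3): lcm = a**2*b**2. S = a**2*b + a*b**2 + a*b.
  leading term a**2*b: subtract (1)·f_3 from a**2*b + a*b**2 + a*b → a*b**2 + a
  leading term a*b**2: subtract (1)·f_1 from a*b**2 + a → a*b + a
  leading term a*b: subtract (b)·h_4 from a*b + a → b**2 + a
  leading term b**2: no divisor's leading term divides it; move b**2 to the remainder.
  leading term a: subtract (1)·h_4 from a → b
  leading term b: no divisor's leading term divides it; move b to the remainder.
  remainder b**2 + b ≠ 0; add h_5 = b**2 + b to the basis.

S(f_3,h_4): lcm = a**2*b. S = a*b**2 + a*b + a.
  leading term a*b**2: subtract (1)·f_1 from a*b**2 + a*b + a → a
  leading term a: subtract (1)·h_4 from a → b
  leading term b: no divisor's leading term divides it; move b to the remainder.
  remainder b ≠ 0; add h_6 = b to the basis.

The other S-polynomials (S(f_2,f_3), S(f_1,h_4), S(f_2,h_4), S(f_1,h_5), S(f_2,h_5), S(f_3,h_5), S(h_4,h_5), S(f_1,h_6), S(f_2,h_6), S(f_3,h_6), S(h_4,h_6), S(h_5,h_6)) all reduce to 0 modulo the current basis, so we have a Gröbner basis.
Inter-reduce: drop elements whose leading term is divisible by another's, tail-reduce, and make monic.
Reduced Gröbner basis: {a, b}.
Label its elements g_1 = a, g_2 = b.

Reduce p = a**2 + b modulo G:
  leading term a**2: subtract (a)·g_1 from a**2 + b → b
  leading term b: subtract (1)·g_2 from b → 0
  normal form = 0.
Since the normal form is 0, p ∈ I.

a**2 + b lies in I (it reduces to 0).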